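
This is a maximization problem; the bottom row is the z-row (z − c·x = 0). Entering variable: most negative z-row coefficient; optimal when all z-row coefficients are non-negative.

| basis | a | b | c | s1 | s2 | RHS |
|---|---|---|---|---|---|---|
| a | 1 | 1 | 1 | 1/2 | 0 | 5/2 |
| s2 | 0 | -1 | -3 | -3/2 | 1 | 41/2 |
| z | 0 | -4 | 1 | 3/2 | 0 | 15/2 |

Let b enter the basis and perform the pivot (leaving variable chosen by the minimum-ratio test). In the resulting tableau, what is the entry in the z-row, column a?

Ratio test on column b — row 1: (5/2)/1 = 5/2; row 2: entry -1 ≤ 0. Minimum is 5/2 at row 1 (a leaves); pivot element 1.
Divide row 1 by 1; eliminate column b from the other rows.
z-row update in column a: 0 − (-4)·1 = 4.

4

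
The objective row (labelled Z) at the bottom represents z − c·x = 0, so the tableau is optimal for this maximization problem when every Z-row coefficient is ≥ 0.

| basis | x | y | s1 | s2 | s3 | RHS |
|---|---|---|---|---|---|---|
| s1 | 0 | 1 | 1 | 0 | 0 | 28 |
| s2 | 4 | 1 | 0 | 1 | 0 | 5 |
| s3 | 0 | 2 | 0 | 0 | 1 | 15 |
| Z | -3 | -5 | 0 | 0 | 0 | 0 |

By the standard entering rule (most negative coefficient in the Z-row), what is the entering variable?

y

Negative Z-row entries: x: -3, y: -5.
The most negative is -5 in column y, so y enters.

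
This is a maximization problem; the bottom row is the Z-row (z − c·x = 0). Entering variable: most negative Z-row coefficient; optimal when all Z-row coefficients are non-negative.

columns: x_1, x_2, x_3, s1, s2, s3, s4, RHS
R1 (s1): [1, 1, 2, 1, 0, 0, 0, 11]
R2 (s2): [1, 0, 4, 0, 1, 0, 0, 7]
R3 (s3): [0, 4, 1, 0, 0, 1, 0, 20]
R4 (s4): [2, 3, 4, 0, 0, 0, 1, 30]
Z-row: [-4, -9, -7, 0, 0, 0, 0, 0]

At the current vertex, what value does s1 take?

s1 is basic (row 1); its value is the RHS of that row, 11.

11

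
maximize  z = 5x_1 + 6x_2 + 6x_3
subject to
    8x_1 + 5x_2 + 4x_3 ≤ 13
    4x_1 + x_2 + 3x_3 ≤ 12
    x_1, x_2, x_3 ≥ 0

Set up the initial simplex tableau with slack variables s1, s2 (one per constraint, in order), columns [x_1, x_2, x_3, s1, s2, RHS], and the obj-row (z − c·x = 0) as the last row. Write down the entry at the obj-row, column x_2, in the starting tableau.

The obj-row carries the negated objective coefficients: the x_2 entry is -6.

-6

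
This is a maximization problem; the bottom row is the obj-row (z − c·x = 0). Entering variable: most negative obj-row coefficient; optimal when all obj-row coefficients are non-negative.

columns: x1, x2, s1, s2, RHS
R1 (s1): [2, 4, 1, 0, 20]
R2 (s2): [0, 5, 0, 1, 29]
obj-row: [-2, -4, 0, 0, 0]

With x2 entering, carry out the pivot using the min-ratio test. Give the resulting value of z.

20

Ratio test on column x2 — row 1: 20/4 = 5; row 2: 29/5 = 29/5. Minimum is 5 at row 1 (s1 leaves); pivot element 4.
Pivot on row 1; the obj-row RHS becomes 0 − (-4)·5 = 20.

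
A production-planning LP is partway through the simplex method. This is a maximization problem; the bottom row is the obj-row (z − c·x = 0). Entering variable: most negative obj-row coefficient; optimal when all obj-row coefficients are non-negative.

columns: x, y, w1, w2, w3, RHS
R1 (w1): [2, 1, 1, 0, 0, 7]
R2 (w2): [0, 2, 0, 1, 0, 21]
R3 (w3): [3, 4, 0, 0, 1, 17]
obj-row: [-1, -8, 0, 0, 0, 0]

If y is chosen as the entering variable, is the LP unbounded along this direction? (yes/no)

no

Column y has positive entries in row(s) 1, 2, 3, so the ratio test bounds it — not unbounded.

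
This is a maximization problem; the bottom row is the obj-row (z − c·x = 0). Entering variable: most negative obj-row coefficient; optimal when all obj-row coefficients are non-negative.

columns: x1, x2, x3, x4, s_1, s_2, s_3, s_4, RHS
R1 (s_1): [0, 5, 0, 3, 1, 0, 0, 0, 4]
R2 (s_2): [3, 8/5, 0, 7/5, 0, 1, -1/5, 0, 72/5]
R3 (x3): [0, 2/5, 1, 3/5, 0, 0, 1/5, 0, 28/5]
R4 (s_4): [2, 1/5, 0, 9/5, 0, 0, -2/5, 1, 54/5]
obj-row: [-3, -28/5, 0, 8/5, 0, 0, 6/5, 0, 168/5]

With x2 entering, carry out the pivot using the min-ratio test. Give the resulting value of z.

Ratio test on column x2 — row 1: 4/5 = 4/5; row 2: (72/5)/(8/5) = 9; row 3: (28/5)/(2/5) = 14; row 4: (54/5)/(1/5) = 54. Minimum is 4/5 at row 1 (s_1 leaves); pivot element 5.
Pivot on row 1; the obj-row RHS becomes 168/5 − (-28/5)·(4/5) = 952/25.

952/25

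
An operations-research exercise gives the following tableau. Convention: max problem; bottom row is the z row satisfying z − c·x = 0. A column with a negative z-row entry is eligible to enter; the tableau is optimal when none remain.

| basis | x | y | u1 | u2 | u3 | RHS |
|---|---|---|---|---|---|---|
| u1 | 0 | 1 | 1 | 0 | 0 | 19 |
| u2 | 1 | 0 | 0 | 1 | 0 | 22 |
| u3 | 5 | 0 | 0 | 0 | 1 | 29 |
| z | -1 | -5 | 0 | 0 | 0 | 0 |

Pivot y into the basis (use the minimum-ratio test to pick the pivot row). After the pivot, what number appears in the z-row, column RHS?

Ratio test on column y — row 1: 19/1 = 19; row 2: entry 0 ≤ 0; row 3: entry 0 ≤ 0. Minimum is 19 at row 1 (u1 leaves); pivot element 1.
Divide row 1 by 1; eliminate column y from the other rows.
z-row update in column RHS: 0 − (-5)·19 = 95.

95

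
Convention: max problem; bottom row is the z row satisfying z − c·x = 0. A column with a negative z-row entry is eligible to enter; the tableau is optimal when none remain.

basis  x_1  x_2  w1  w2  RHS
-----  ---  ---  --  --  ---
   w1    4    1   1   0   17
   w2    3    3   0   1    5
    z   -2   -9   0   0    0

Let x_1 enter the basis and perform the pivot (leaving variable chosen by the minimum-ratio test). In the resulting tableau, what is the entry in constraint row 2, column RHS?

Ratio test on column x_1 — row 1: 17/4 = 17/4; row 2: 5/3 = 5/3. Minimum is 5/3 at row 2 (w2 leaves); pivot element 3.
Divide row 2 by 3; eliminate column x_1 from the other rows.
In the new row 2, the RHS entry is the old entry divided by the pivot: 5/3 = 5/3.

5/3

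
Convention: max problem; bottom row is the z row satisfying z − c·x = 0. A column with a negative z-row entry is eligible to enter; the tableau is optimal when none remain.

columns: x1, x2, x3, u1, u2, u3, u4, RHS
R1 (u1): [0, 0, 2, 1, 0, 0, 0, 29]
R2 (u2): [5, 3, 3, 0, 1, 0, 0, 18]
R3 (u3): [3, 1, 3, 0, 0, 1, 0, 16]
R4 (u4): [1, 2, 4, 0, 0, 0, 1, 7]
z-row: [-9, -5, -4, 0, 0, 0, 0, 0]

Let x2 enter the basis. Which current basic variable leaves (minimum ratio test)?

Column x2 entries and ratios — u1: 0 ≤ 0, skip; u2: 18/3 = 6; u3: 16/1 = 16; u4: 7/2 = 7/2.
Smallest ratio is 7/2 in the row of u4, so u4 leaves.

u4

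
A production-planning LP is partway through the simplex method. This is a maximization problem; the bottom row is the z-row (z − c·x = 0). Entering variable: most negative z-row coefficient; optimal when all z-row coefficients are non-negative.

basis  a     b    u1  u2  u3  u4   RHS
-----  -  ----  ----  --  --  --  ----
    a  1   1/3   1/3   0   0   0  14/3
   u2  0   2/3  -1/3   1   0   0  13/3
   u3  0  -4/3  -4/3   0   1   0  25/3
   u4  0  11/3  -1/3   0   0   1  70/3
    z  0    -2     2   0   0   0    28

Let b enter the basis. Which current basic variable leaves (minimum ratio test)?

u4

Column b entries and ratios — a: (14/3)/(1/3) = 14; u2: (13/3)/(2/3) = 13/2; u3: -4/3 ≤ 0, skip; u4: (70/3)/(11/3) = 70/11.
Smallest ratio is 70/11 in the row of u4, so u4 leaves.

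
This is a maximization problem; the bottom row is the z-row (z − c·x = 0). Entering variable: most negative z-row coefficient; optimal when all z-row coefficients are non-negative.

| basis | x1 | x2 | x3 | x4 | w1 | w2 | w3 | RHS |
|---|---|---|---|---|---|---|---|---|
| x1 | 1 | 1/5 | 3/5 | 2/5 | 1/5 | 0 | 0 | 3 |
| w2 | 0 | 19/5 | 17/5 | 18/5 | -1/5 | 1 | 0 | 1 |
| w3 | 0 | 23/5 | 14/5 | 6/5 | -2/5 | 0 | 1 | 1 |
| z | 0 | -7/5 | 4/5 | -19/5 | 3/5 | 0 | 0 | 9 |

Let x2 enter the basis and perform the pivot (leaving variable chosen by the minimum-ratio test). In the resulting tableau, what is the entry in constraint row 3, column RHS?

Ratio test on column x2 — row 1: 3/(1/5) = 15; row 2: 1/(19/5) = 5/19; row 3: 1/(23/5) = 5/23. Minimum is 5/23 at row 3 (w3 leaves); pivot element 23/5.
Divide row 3 by 23/5; eliminate column x2 from the other rows.
In the new row 3, the RHS entry is the old entry divided by the pivot: 1/(23/5) = 5/23.

5/23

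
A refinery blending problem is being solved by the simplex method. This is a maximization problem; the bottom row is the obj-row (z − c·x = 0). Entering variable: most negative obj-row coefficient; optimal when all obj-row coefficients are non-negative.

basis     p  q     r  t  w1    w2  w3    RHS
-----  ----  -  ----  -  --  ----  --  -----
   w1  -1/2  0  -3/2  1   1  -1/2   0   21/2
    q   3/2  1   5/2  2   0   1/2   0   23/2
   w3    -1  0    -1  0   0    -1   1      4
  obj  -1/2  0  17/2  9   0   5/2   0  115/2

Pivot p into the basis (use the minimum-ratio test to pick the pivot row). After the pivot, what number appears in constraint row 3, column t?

4/3

Ratio test on column p — row 1: entry -1/2 ≤ 0; row 2: (23/2)/(3/2) = 23/3; row 3: entry -1 ≤ 0. Minimum is 23/3 at row 2 (q leaves); pivot element 3/2.
Divide row 2 by 3/2; eliminate column p from the other rows.
Row 3 update in column t: 0 − (-1)·(4/3) = 4/3.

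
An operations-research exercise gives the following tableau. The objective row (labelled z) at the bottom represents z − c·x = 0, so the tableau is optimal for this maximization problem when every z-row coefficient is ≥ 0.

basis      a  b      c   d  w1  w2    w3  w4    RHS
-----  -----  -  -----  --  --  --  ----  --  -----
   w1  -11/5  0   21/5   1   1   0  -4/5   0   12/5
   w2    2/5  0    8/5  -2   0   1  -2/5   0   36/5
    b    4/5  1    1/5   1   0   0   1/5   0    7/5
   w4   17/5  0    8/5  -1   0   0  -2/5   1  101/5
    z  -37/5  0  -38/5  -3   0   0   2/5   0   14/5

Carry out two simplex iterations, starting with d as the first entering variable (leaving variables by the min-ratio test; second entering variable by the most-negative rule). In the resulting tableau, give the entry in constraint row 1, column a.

Ratio test on column d — row 1: (12/5)/1 = 12/5; row 2: entry -2 ≤ 0; row 3: (7/5)/1 = 7/5; row 4: entry -1 ≤ 0. Minimum is 7/5 at row 3 (b leaves); pivot element 1.
Divide row 3 by 1; eliminate column d from the other rows.
Second iteration: most negative z-row entry is -7 in column c, so c enters.
Ratio test on column c — row 1: 1/4 = 1/4; row 2: 10/2 = 5; row 3: (7/5)/(1/5) = 7; row 4: (108/5)/(9/5) = 12. Minimum is 1/4 at row 1 (w1 leaves); pivot element 4.
Divide row 1 by 4; eliminate column c from the other rows.
After both pivots, the entry at constraint row 1, column a is -3/4.

-3/4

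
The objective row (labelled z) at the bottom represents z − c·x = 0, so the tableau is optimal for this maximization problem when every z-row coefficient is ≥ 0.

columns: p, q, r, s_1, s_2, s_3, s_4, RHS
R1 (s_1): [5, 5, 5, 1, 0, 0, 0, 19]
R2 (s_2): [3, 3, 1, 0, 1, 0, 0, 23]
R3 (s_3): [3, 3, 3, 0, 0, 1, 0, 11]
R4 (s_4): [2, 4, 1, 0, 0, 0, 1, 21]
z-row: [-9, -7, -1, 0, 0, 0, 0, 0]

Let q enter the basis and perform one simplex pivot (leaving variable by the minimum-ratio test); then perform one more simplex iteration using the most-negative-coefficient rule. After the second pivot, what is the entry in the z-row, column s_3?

Ratio test on column q — row 1: 19/5 = 19/5; row 2: 23/3 = 23/3; row 3: 11/3 = 11/3; row 4: 21/4 = 21/4. Minimum is 11/3 at row 3 (s_3 leaves); pivot element 3.
Divide row 3 by 3; eliminate column q from the other rows.
Second iteration: most negative z-row entry is -2 in column p, so p enters.
Ratio test on column p — row 1: entry 0 ≤ 0; row 2: entry 0 ≤ 0; row 3: (11/3)/1 = 11/3; row 4: entry -2 ≤ 0. Minimum is 11/3 at row 3 (q leaves); pivot element 1.
Divide row 3 by 1; eliminate column p from the other rows.
After both pivots, the entry at the z-row, column s_3 is 3.

3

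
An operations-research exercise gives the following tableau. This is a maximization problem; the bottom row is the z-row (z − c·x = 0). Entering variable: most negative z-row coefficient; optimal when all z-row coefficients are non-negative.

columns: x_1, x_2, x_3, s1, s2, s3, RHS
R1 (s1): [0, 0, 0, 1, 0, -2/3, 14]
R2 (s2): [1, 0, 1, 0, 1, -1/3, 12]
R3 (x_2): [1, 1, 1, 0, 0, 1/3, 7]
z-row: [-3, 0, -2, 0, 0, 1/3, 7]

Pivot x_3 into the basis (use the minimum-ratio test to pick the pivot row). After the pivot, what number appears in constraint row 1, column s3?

-2/3

Ratio test on column x_3 — row 1: entry 0 ≤ 0; row 2: 12/1 = 12; row 3: 7/1 = 7. Minimum is 7 at row 3 (x_2 leaves); pivot element 1.
Divide row 3 by 1; eliminate column x_3 from the other rows.
Row 1 update in column s3: -2/3 − 0·(1/3) = -2/3.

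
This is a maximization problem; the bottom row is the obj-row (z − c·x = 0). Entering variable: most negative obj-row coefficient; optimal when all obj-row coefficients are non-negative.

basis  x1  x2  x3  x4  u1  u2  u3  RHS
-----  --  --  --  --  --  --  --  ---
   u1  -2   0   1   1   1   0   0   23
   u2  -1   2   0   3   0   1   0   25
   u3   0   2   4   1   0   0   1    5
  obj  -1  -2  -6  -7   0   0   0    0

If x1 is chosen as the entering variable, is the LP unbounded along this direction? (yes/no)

Every constraint-row entry in column x1 is ≤ 0, so increasing x1 is unbounded.

yes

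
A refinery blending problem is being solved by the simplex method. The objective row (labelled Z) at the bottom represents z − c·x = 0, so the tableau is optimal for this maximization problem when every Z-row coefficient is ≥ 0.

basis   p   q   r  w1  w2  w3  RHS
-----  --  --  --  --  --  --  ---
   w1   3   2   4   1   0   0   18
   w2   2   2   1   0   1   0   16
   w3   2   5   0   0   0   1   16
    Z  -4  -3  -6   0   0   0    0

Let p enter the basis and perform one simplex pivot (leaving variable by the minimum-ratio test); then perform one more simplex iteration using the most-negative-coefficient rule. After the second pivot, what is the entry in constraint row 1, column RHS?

9/2

Ratio test on column p — row 1: 18/3 = 6; row 2: 16/2 = 8; row 3: 16/2 = 8. Minimum is 6 at row 1 (w1 leaves); pivot element 3.
Divide row 1 by 3; eliminate column p from the other rows.
Second iteration: most negative Z-row entry is -2/3 in column r, so r enters.
Ratio test on column r — row 1: 6/(4/3) = 9/2; row 2: entry -5/3 ≤ 0; row 3: entry -8/3 ≤ 0. Minimum is 9/2 at row 1 (p leaves); pivot element 4/3.
Divide row 1 by 4/3; eliminate column r from the other rows.
After both pivots, the entry at constraint row 1, column RHS is 9/2.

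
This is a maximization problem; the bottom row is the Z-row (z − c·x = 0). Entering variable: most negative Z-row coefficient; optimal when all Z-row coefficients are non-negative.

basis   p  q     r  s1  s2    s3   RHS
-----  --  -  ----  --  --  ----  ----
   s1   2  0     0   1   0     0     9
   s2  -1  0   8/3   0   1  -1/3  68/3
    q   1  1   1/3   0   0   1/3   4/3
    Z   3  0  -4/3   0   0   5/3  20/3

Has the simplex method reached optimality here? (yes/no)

The Z-row has a negative entry -4/3 in column r, so it is not optimal.

no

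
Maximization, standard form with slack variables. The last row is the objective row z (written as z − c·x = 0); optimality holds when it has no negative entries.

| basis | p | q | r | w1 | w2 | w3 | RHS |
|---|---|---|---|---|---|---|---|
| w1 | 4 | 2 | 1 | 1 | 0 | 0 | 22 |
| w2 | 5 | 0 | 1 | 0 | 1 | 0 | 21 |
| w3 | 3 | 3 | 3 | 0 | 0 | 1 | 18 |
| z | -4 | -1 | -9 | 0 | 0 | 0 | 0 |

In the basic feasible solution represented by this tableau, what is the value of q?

q is not in the basis, so in the current basic feasible solution q = 0.

0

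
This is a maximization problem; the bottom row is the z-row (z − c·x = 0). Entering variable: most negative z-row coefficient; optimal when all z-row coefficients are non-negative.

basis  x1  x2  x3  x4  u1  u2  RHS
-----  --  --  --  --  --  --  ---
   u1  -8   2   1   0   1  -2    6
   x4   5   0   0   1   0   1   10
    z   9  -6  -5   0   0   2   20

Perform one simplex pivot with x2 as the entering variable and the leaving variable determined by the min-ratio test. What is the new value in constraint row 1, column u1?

Ratio test on column x2 — row 1: 6/2 = 3; row 2: entry 0 ≤ 0. Minimum is 3 at row 1 (u1 leaves); pivot element 2.
Divide row 1 by 2; eliminate column x2 from the other rows.
In the new row 1, the u1 entry is the old entry divided by the pivot: 1/2 = 1/2.

1/2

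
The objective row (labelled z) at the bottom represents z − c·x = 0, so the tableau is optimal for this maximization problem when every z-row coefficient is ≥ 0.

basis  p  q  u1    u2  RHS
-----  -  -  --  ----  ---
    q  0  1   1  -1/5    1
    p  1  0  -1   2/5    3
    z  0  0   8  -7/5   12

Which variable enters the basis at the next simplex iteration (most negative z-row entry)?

u2

Negative z-row entries: u2: -7/5.
The most negative is -7/5 in column u2, so u2 enters.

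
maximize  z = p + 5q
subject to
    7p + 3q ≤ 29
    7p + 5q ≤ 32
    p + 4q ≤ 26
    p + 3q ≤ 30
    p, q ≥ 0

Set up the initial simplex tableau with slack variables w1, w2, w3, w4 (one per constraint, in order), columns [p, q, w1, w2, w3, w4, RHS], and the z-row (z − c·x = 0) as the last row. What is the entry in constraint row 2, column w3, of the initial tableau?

Slack w3 belongs to constraint 3; its column is the unit vector e_3, so the entry in row 2 is 0.

0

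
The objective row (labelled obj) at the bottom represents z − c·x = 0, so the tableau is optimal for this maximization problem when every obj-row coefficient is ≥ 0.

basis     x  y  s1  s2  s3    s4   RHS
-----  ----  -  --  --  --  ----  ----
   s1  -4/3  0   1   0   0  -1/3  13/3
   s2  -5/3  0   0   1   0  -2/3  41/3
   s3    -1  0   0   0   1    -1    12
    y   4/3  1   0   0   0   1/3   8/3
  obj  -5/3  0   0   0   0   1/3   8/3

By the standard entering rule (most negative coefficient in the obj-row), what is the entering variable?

x

Negative obj-row entries: x: -5/3.
The most negative is -5/3 in column x, so x enters.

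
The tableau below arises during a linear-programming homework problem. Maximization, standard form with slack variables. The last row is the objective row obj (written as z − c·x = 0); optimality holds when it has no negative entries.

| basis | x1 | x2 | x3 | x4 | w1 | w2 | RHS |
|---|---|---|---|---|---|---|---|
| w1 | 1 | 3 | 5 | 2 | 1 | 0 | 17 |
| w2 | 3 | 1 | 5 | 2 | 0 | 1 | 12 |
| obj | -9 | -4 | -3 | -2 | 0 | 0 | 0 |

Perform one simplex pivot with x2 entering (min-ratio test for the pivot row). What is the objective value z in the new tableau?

Ratio test on column x2 — row 1: 17/3 = 17/3; row 2: 12/1 = 12. Minimum is 17/3 at row 1 (w1 leaves); pivot element 3.
Pivot on row 1; the obj-row RHS becomes 0 − (-4)·(17/3) = 68/3.

68/3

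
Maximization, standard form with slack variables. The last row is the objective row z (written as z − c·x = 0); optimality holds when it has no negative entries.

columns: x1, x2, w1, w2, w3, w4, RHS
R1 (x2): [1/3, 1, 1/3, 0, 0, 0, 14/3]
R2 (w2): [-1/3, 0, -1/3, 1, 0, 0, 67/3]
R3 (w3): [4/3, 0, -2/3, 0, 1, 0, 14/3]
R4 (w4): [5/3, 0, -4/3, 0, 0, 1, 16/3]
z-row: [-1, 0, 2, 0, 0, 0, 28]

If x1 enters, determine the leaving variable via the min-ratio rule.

w4

Column x1 entries and ratios — x2: (14/3)/(1/3) = 14; w2: -1/3 ≤ 0, skip; w3: (14/3)/(4/3) = 7/2; w4: (16/3)/(5/3) = 16/5.
Smallest ratio is 16/5 in the row of w4, so w4 leaves.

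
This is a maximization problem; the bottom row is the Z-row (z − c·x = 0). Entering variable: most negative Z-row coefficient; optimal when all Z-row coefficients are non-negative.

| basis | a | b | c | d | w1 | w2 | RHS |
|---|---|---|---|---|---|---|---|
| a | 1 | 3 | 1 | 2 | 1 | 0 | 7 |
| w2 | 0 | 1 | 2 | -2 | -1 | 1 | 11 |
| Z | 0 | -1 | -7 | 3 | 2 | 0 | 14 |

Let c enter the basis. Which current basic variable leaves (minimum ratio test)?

Column c entries and ratios — a: 7/1 = 7; w2: 11/2 = 11/2.
Smallest ratio is 11/2 in the row of w2, so w2 leaves.

w2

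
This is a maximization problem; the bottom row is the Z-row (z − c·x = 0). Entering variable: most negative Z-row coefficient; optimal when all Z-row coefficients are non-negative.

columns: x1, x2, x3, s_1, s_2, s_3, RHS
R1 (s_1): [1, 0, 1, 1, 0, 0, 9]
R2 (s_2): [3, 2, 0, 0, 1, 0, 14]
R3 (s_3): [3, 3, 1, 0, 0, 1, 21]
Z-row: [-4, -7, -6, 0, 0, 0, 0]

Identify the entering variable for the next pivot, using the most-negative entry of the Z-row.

Negative Z-row entries: x1: -4, x2: -7, x3: -6.
The most negative is -7 in column x2, so x2 enters.

x2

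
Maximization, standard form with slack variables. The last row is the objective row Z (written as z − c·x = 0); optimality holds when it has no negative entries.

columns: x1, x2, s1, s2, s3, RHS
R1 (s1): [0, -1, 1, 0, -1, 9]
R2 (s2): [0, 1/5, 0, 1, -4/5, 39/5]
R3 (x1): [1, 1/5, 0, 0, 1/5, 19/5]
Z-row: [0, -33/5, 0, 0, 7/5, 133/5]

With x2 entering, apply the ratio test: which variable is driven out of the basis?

Column x2 entries and ratios — s1: -1 ≤ 0, skip; s2: (39/5)/(1/5) = 39; x1: (19/5)/(1/5) = 19.
Smallest ratio is 19 in the row of x1, so x1 leaves.

x1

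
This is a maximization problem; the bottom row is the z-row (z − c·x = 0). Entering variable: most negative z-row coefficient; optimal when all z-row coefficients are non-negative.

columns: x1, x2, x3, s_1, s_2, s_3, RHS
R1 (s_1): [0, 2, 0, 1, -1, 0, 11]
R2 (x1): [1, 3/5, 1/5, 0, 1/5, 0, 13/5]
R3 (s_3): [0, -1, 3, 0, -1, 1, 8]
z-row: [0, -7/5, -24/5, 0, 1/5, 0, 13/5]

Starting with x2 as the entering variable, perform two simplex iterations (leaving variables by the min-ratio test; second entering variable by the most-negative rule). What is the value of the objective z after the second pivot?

Ratio test on column x2 — row 1: 11/2 = 11/2; row 2: (13/5)/(3/5) = 13/3; row 3: entry -1 ≤ 0. Minimum is 13/3 at row 2 (x1 leaves); pivot element 3/5.
Pivot on row 2; the z-row RHS becomes 13/5 − (-7/5)·(13/3) = 26/3.
Next entering variable (most negative z-row entry -13/3): x3.
Ratio test on column x3 — row 1: entry -2/3 ≤ 0; row 2: (13/3)/(1/3) = 13; row 3: (37/3)/(10/3) = 37/10. Minimum is 37/10 at row 3 (s_3 leaves); pivot element 10/3.
After the second pivot the z-row RHS is 26/3 − (-13/3)·(37/10) = 247/10.

247/10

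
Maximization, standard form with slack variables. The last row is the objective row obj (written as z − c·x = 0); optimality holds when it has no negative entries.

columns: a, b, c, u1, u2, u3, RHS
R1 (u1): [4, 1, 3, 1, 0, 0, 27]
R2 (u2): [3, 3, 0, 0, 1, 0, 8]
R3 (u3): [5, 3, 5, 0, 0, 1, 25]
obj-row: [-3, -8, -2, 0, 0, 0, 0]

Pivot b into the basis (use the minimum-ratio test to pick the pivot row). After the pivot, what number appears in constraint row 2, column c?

0

Ratio test on column b — row 1: 27/1 = 27; row 2: 8/3 = 8/3; row 3: 25/3 = 25/3. Minimum is 8/3 at row 2 (u2 leaves); pivot element 3.
Divide row 2 by 3; eliminate column b from the other rows.
In the new row 2, the c entry is the old entry divided by the pivot: 0/3 = 0.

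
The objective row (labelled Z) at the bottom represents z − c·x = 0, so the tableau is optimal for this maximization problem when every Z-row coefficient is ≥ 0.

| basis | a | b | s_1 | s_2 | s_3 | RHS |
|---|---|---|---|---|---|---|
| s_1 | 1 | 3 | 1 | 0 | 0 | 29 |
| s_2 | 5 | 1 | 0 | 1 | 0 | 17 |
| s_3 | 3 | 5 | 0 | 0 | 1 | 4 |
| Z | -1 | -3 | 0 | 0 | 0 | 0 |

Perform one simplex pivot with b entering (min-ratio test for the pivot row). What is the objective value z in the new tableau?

Ratio test on column b — row 1: 29/3 = 29/3; row 2: 17/1 = 17; row 3: 4/5 = 4/5. Minimum is 4/5 at row 3 (s_3 leaves); pivot element 5.
Pivot on row 3; the Z-row RHS becomes 0 − (-3)·(4/5) = 12/5.

12/5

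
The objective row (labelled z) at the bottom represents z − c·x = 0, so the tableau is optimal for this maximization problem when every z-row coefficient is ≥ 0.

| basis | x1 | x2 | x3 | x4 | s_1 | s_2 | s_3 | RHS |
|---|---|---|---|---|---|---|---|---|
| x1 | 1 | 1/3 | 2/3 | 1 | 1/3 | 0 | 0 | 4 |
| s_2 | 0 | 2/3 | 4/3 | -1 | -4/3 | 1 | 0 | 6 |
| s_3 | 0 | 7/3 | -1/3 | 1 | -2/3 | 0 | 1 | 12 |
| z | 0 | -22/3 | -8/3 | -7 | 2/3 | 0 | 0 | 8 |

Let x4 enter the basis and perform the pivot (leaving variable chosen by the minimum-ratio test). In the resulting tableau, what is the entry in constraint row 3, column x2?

Ratio test on column x4 — row 1: 4/1 = 4; row 2: entry -1 ≤ 0; row 3: 12/1 = 12. Minimum is 4 at row 1 (x1 leaves); pivot element 1.
Divide row 1 by 1; eliminate column x4 from the other rows.
Row 3 update in column x2: 7/3 − 1·(1/3) = 2.

2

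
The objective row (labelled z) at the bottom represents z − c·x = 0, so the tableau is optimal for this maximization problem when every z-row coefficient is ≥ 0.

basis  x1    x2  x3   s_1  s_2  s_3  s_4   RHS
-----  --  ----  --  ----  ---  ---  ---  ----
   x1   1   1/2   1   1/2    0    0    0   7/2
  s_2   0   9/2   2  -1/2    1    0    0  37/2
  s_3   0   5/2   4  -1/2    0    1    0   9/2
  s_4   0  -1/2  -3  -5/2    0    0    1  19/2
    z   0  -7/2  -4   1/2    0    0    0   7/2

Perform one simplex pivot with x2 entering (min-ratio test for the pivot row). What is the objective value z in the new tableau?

49/5

Ratio test on column x2 — row 1: (7/2)/(1/2) = 7; row 2: (37/2)/(9/2) = 37/9; row 3: (9/2)/(5/2) = 9/5; row 4: entry -1/2 ≤ 0. Minimum is 9/5 at row 3 (s_3 leaves); pivot element 5/2.
Pivot on row 3; the z-row RHS becomes 7/2 − (-7/2)·(9/5) = 49/5.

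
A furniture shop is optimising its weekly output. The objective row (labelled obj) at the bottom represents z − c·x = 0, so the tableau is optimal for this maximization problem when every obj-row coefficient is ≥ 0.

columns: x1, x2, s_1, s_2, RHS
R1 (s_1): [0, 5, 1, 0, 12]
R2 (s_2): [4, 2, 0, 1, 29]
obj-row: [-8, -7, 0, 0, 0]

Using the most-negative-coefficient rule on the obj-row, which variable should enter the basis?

x1

Negative obj-row entries: x1: -8, x2: -7.
The most negative is -8 in column x1, so x1 enters.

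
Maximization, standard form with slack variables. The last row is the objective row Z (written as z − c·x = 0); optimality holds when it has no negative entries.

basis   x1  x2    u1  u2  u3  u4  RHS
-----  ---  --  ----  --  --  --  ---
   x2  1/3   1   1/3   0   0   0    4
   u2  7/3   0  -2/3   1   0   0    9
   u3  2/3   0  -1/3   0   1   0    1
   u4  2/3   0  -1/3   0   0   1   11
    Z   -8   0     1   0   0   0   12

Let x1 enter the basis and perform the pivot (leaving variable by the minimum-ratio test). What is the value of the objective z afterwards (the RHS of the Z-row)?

24

Ratio test on column x1 — row 1: 4/(1/3) = 12; row 2: 9/(7/3) = 27/7; row 3: 1/(2/3) = 3/2; row 4: 11/(2/3) = 33/2. Minimum is 3/2 at row 3 (u3 leaves); pivot element 2/3.
Pivot on row 3; the Z-row RHS becomes 12 − (-8)·(3/2) = 24.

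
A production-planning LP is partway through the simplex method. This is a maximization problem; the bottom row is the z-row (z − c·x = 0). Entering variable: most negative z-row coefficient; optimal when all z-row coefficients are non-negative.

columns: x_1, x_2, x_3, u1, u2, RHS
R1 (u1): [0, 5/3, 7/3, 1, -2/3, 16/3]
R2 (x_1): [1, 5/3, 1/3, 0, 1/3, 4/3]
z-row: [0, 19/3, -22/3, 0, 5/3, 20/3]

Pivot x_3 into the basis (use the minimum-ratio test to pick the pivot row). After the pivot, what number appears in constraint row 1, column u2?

Ratio test on column x_3 — row 1: (16/3)/(7/3) = 16/7; row 2: (4/3)/(1/3) = 4. Minimum is 16/7 at row 1 (u1 leaves); pivot element 7/3.
Divide row 1 by 7/3; eliminate column x_3 from the other rows.
In the new row 1, the u2 entry is the old entry divided by the pivot: (-2/3)/(7/3) = -2/7.

-2/7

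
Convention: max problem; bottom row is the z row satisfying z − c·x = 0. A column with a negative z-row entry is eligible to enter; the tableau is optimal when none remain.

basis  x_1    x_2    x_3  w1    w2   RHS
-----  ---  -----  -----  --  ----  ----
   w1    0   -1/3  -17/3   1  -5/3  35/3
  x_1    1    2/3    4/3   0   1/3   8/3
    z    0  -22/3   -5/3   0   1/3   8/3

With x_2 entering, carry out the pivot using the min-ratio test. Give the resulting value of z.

32

Ratio test on column x_2 — row 1: entry -1/3 ≤ 0; row 2: (8/3)/(2/3) = 4. Minimum is 4 at row 2 (x_1 leaves); pivot element 2/3.
Pivot on row 2; the z-row RHS becomes 8/3 − (-22/3)·4 = 32.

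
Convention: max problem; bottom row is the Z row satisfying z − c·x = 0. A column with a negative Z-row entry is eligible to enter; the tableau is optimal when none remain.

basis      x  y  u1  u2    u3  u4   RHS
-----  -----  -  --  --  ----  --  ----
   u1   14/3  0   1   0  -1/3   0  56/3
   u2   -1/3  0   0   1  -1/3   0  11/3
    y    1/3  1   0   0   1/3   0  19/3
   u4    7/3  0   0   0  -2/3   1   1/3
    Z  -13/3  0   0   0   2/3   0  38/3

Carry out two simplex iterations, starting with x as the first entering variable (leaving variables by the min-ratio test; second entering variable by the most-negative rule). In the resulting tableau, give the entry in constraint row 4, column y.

2/3

Ratio test on column x — row 1: (56/3)/(14/3) = 4; row 2: entry -1/3 ≤ 0; row 3: (19/3)/(1/3) = 19; row 4: (1/3)/(7/3) = 1/7. Minimum is 1/7 at row 4 (u4 leaves); pivot element 7/3.
Divide row 4 by 7/3; eliminate column x from the other rows.
Second iteration: most negative Z-row entry is -4/7 in column u3, so u3 enters.
Ratio test on column u3 — row 1: 18/1 = 18; row 2: entry -3/7 ≤ 0; row 3: (44/7)/(3/7) = 44/3; row 4: entry -2/7 ≤ 0. Minimum is 44/3 at row 3 (y leaves); pivot element 3/7.
Divide row 3 by 3/7; eliminate column u3 from the other rows.
After both pivots, the entry at constraint row 4, column y is 2/3.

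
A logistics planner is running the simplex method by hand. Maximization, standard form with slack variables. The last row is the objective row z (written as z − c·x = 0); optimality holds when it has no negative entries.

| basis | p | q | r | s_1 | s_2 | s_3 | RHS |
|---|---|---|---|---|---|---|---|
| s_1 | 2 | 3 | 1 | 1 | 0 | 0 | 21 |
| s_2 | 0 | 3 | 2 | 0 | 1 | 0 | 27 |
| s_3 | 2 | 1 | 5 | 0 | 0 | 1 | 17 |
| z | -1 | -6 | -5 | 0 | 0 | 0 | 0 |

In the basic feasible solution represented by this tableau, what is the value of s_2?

27

s_2 is basic (row 2); its value is the RHS of that row, 27.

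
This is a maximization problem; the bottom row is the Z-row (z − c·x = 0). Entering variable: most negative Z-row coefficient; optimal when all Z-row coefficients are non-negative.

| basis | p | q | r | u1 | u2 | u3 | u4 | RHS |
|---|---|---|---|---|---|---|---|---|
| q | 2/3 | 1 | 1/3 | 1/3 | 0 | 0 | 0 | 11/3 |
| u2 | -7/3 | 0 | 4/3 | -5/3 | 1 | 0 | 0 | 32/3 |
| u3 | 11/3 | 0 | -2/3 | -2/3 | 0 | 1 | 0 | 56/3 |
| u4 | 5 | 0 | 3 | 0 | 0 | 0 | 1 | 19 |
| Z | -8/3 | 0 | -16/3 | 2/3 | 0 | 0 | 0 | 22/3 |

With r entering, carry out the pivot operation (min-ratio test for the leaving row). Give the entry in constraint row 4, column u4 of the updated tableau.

Ratio test on column r — row 1: (11/3)/(1/3) = 11; row 2: (32/3)/(4/3) = 8; row 3: entry -2/3 ≤ 0; row 4: 19/3 = 19/3. Minimum is 19/3 at row 4 (u4 leaves); pivot element 3.
Divide row 4 by 3; eliminate column r from the other rows.
In the new row 4, the u4 entry is the old entry divided by the pivot: 1/3 = 1/3.

1/3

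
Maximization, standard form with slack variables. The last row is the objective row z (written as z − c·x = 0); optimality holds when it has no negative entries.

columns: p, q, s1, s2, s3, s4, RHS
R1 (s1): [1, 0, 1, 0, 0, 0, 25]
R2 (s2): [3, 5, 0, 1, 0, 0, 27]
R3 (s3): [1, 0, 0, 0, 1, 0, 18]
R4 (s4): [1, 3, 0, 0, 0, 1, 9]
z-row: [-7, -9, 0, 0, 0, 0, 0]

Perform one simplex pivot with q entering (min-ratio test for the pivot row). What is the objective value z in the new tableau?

27

Ratio test on column q — row 1: entry 0 ≤ 0; row 2: 27/5 = 27/5; row 3: entry 0 ≤ 0; row 4: 9/3 = 3. Minimum is 3 at row 4 (s4 leaves); pivot element 3.
Pivot on row 4; the z-row RHS becomes 0 − (-9)·3 = 27.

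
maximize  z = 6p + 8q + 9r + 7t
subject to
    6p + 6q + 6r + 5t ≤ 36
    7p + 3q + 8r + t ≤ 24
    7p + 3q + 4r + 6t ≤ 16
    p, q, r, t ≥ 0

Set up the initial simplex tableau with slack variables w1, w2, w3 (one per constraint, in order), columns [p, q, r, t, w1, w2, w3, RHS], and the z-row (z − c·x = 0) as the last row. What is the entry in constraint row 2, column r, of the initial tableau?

8

Constraint 2 has coefficient 8 on r.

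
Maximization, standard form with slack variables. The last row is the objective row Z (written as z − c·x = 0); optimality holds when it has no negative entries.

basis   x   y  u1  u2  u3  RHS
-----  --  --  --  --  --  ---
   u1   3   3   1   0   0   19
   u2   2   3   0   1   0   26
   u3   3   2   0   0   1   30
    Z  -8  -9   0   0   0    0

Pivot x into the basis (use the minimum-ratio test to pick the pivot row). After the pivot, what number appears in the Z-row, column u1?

8/3

Ratio test on column x — row 1: 19/3 = 19/3; row 2: 26/2 = 13; row 3: 30/3 = 10. Minimum is 19/3 at row 1 (u1 leaves); pivot element 3.
Divide row 1 by 3; eliminate column x from the other rows.
Z-row update in column u1: 0 − (-8)·(1/3) = 8/3.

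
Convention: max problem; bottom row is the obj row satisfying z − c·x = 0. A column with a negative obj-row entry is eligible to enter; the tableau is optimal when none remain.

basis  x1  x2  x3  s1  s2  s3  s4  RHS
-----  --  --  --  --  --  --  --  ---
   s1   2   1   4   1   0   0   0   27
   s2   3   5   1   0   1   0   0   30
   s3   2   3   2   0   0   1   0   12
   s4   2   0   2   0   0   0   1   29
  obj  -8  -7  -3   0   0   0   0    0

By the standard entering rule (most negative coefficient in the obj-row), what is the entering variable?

x1

Negative obj-row entries: x1: -8, x2: -7, x3: -3.
The most negative is -8 in column x1, so x1 enters.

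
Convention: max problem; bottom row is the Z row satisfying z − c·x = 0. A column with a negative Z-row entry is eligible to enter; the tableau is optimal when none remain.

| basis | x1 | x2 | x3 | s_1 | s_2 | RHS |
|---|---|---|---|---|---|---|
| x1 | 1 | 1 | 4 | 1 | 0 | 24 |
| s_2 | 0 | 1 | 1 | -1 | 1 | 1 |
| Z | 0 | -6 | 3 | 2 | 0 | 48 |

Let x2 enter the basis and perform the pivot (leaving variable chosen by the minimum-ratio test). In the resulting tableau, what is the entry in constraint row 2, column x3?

Ratio test on column x2 — row 1: 24/1 = 24; row 2: 1/1 = 1. Minimum is 1 at row 2 (s_2 leaves); pivot element 1.
Divide row 2 by 1; eliminate column x2 from the other rows.
In the new row 2, the x3 entry is the old entry divided by the pivot: 1/1 = 1.

1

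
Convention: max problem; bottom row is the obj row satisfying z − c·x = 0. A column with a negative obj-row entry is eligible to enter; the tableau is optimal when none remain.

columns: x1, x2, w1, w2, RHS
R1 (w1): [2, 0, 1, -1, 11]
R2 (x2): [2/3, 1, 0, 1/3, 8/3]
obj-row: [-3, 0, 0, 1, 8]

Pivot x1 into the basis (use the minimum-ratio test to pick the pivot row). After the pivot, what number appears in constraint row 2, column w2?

Ratio test on column x1 — row 1: 11/2 = 11/2; row 2: (8/3)/(2/3) = 4. Minimum is 4 at row 2 (x2 leaves); pivot element 2/3.
Divide row 2 by 2/3; eliminate column x1 from the other rows.
In the new row 2, the w2 entry is the old entry divided by the pivot: (1/3)/(2/3) = 1/2.

1/2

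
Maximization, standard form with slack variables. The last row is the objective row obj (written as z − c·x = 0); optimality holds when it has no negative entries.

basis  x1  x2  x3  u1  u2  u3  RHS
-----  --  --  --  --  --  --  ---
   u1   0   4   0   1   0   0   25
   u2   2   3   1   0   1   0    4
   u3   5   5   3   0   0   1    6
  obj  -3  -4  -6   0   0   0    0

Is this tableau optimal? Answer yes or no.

no

The obj-row has a negative entry -6 in column x3, so it is not optimal.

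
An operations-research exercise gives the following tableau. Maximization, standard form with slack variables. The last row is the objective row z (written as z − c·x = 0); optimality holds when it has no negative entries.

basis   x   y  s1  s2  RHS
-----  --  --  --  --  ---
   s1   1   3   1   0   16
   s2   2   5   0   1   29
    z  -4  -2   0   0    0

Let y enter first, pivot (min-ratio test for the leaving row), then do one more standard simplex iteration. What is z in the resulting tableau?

34

Ratio test on column y — row 1: 16/3 = 16/3; row 2: 29/5 = 29/5. Minimum is 16/3 at row 1 (s1 leaves); pivot element 3.
Pivot on row 1; the z-row RHS becomes 0 − (-2)·(16/3) = 32/3.
Next entering variable (most negative z-row entry -10/3): x.
Ratio test on column x — row 1: (16/3)/(1/3) = 16; row 2: (7/3)/(1/3) = 7. Minimum is 7 at row 2 (s2 leaves); pivot element 1/3.
After the second pivot the z-row RHS is 32/3 − (-10/3)·7 = 34.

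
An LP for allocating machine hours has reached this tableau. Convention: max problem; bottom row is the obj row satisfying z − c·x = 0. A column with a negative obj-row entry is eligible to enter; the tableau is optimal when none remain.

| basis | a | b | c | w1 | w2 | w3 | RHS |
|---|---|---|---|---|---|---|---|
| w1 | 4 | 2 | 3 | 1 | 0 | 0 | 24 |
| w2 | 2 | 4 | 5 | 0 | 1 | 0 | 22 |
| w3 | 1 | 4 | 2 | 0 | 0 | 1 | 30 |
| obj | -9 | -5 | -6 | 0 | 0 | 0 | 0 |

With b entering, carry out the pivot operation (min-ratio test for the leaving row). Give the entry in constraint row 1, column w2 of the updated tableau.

Ratio test on column b — row 1: 24/2 = 12; row 2: 22/4 = 11/2; row 3: 30/4 = 15/2. Minimum is 11/2 at row 2 (w2 leaves); pivot element 4.
Divide row 2 by 4; eliminate column b from the other rows.
Row 1 update in column w2: 0 − 2·(1/4) = -1/2.

-1/2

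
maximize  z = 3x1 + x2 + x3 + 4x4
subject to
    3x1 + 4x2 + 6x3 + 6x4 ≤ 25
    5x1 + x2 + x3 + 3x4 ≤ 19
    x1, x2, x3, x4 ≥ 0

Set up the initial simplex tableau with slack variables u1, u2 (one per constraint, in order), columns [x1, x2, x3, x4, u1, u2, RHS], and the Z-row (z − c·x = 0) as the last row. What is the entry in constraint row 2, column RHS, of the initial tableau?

The RHS of constraint 2 is b_2 = 19.

19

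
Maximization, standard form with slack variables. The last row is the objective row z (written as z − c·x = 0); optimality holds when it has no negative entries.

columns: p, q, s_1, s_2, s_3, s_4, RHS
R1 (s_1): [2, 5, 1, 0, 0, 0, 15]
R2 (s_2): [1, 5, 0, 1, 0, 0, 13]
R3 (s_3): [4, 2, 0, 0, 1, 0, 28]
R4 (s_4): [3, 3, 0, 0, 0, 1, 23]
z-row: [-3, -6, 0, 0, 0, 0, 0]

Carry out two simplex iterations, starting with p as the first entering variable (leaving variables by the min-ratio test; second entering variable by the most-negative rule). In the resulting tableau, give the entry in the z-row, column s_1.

Ratio test on column p — row 1: 15/2 = 15/2; row 2: 13/1 = 13; row 3: 28/4 = 7; row 4: 23/3 = 23/3. Minimum is 7 at row 3 (s_3 leaves); pivot element 4.
Divide row 3 by 4; eliminate column p from the other rows.
Second iteration: most negative z-row entry is -9/2 in column q, so q enters.
Ratio test on column q — row 1: 1/4 = 1/4; row 2: 6/(9/2) = 4/3; row 3: 7/(1/2) = 14; row 4: 2/(3/2) = 4/3. Minimum is 1/4 at row 1 (s_1 leaves); pivot element 4.
Divide row 1 by 4; eliminate column q from the other rows.
After both pivots, the entry at the z-row, column s_1 is 9/8.

9/8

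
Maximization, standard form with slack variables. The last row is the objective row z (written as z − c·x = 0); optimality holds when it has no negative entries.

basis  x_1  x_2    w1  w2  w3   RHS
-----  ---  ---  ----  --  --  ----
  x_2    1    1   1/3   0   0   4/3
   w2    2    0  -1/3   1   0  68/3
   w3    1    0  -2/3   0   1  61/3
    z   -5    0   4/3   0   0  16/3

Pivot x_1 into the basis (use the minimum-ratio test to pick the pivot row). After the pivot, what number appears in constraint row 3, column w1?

Ratio test on column x_1 — row 1: (4/3)/1 = 4/3; row 2: (68/3)/2 = 34/3; row 3: (61/3)/1 = 61/3. Minimum is 4/3 at row 1 (x_2 leaves); pivot element 1.
Divide row 1 by 1; eliminate column x_1 from the other rows.
Row 3 update in column w1: -2/3 − 1·(1/3) = -1.

-1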